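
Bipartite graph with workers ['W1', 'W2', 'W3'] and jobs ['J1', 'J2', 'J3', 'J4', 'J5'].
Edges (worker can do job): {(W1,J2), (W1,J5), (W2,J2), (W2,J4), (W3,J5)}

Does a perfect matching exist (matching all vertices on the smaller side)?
Yes, perfect matching exists (size 3)

Perfect matching: {(W1,J2), (W2,J4), (W3,J5)}
All 3 vertices on the smaller side are matched.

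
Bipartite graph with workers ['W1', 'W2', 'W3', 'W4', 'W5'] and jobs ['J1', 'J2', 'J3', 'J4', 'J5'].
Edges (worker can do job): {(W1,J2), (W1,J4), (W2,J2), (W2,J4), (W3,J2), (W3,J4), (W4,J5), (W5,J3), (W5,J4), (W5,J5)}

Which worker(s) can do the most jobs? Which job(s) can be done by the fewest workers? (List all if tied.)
Most versatile: W5 (3 jobs); Least covered: J1 (0 workers)

Worker degrees (jobs they can do): W1:2, W2:2, W3:2, W4:1, W5:3
Job degrees (workers who can do it): J1:0, J2:3, J3:1, J4:4, J5:2

Maximum worker degree is 3, achieved by: W5
Minimum job degree is 0, achieved by: J1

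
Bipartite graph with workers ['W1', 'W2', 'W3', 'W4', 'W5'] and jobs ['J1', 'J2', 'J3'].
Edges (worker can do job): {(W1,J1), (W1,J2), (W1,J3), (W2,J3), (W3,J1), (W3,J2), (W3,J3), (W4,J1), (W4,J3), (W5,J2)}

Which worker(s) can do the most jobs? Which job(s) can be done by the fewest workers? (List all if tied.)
Most versatile: W1, W3 (3 jobs); Least covered: J1, J2 (3 workers)

Worker degrees (jobs they can do): W1:3, W2:1, W3:3, W4:2, W5:1
Job degrees (workers who can do it): J1:3, J2:3, J3:4

Maximum worker degree is 3, achieved by: W1, W3
Minimum job degree is 3, achieved by: J1, J2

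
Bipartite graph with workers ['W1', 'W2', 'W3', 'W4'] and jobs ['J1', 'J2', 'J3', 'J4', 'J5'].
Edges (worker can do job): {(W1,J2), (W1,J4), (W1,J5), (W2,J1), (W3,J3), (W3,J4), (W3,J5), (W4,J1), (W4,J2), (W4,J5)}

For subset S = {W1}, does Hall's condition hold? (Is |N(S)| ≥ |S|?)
Yes: |N(S)| = 3, |S| = 1

Subset S = {W1}
Neighbors N(S) = {J2, J4, J5}

|N(S)| = 3, |S| = 1
Hall's condition: |N(S)| ≥ |S| is satisfied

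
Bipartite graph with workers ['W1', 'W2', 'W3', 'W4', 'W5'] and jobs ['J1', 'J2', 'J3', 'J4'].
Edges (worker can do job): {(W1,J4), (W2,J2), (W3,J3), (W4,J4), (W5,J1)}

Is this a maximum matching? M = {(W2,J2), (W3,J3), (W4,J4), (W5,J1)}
Yes, size 4 is maximum

Proposed matching has size 4.
Maximum matching size for this graph: 4.

This is a maximum matching.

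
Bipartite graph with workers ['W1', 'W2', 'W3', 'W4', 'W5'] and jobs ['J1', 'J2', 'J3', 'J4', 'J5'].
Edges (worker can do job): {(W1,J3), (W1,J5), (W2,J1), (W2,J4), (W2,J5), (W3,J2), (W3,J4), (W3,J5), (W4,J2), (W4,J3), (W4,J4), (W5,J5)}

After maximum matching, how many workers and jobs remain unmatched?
Unmatched: 0 workers, 0 jobs

Maximum matching size: 5
Workers: 5 total, 5 matched, 0 unmatched
Jobs: 5 total, 5 matched, 0 unmatched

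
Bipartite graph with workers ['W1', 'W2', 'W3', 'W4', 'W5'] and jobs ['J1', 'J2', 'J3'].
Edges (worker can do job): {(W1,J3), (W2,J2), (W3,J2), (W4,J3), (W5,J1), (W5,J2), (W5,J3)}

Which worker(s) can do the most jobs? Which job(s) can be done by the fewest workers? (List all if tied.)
Most versatile: W5 (3 jobs); Least covered: J1 (1 workers)

Worker degrees (jobs they can do): W1:1, W2:1, W3:1, W4:1, W5:3
Job degrees (workers who can do it): J1:1, J2:3, J3:3

Maximum worker degree is 3, achieved by: W5
Minimum job degree is 1, achieved by: J1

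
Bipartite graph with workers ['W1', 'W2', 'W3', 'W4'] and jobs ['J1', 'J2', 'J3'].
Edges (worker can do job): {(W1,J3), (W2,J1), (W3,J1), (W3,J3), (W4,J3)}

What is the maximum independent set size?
Maximum independent set = 5

By König's theorem:
- Min vertex cover = Max matching = 2
- Max independent set = Total vertices - Min vertex cover
- Max independent set = 7 - 2 = 5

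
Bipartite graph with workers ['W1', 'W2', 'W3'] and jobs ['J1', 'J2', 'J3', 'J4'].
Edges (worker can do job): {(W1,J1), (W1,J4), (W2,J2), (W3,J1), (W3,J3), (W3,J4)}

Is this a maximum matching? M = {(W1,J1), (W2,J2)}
No, size 2 is not maximum

Proposed matching has size 2.
Maximum matching size for this graph: 3.

This is NOT maximum - can be improved to size 3.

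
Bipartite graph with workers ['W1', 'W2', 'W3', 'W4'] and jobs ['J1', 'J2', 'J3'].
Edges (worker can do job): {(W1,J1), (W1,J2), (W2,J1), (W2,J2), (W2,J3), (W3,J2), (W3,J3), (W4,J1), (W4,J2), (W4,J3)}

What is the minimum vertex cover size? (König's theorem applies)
Minimum vertex cover size = 3

By König's theorem: in bipartite graphs,
min vertex cover = max matching = 3

Maximum matching has size 3, so minimum vertex cover also has size 3.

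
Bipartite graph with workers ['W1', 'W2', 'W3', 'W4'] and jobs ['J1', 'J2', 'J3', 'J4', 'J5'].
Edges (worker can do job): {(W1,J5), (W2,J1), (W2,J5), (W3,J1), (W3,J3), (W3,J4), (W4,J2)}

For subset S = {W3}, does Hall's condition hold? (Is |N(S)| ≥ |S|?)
Yes: |N(S)| = 3, |S| = 1

Subset S = {W3}
Neighbors N(S) = {J1, J3, J4}

|N(S)| = 3, |S| = 1
Hall's condition: |N(S)| ≥ |S| is satisfied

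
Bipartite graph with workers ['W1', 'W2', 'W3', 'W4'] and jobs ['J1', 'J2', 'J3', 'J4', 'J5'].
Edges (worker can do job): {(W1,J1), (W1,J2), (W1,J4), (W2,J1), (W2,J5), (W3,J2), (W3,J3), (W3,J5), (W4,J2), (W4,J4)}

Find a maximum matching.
Matching: {(W1,J4), (W2,J5), (W3,J3), (W4,J2)}

Maximum matching (size 4):
  W1 → J4
  W2 → J5
  W3 → J3
  W4 → J2

Each worker is assigned to at most one job, and each job to at most one worker.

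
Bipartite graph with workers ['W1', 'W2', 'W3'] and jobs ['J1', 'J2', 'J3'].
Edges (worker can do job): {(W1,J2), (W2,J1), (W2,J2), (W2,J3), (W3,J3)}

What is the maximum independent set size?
Maximum independent set = 3

By König's theorem:
- Min vertex cover = Max matching = 3
- Max independent set = Total vertices - Min vertex cover
- Max independent set = 6 - 3 = 3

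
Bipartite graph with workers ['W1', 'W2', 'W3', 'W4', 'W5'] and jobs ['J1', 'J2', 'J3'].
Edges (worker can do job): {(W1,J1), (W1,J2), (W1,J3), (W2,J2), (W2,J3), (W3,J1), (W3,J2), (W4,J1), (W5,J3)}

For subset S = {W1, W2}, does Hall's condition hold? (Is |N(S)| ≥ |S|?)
Yes: |N(S)| = 3, |S| = 2

Subset S = {W1, W2}
Neighbors N(S) = {J1, J2, J3}

|N(S)| = 3, |S| = 2
Hall's condition: |N(S)| ≥ |S| is satisfied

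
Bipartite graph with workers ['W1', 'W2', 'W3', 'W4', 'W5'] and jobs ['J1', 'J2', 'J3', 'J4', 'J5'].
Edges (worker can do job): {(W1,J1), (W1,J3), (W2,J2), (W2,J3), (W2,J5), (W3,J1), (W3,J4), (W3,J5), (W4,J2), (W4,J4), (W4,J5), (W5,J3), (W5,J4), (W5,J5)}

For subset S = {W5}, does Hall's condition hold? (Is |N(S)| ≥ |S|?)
Yes: |N(S)| = 3, |S| = 1

Subset S = {W5}
Neighbors N(S) = {J3, J4, J5}

|N(S)| = 3, |S| = 1
Hall's condition: |N(S)| ≥ |S| is satisfied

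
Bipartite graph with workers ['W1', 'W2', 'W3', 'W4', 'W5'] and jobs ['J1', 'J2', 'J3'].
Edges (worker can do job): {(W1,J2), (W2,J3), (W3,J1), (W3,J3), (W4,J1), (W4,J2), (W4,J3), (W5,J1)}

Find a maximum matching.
Matching: {(W1,J2), (W3,J1), (W4,J3)}

Maximum matching (size 3):
  W1 → J2
  W3 → J1
  W4 → J3

Each worker is assigned to at most one job, and each job to at most one worker.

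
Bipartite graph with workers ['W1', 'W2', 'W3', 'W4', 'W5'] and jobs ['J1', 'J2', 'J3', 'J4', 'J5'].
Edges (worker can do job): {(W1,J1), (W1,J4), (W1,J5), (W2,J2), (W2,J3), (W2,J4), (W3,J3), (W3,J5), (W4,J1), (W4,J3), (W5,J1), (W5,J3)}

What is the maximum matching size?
Maximum matching size = 5

Maximum matching: {(W1,J4), (W2,J2), (W3,J5), (W4,J3), (W5,J1)}
Size: 5

This assigns 5 workers to 5 distinct jobs.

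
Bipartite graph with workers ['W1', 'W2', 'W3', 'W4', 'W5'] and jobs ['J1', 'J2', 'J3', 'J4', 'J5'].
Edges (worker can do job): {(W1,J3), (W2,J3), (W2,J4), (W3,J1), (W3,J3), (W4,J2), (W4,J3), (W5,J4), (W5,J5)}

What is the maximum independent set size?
Maximum independent set = 5

By König's theorem:
- Min vertex cover = Max matching = 5
- Max independent set = Total vertices - Min vertex cover
- Max independent set = 10 - 5 = 5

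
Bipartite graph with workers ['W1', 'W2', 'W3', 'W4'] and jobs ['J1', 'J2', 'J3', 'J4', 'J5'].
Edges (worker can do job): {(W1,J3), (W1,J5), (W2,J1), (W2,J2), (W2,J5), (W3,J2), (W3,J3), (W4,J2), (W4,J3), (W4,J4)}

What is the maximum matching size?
Maximum matching size = 4

Maximum matching: {(W1,J5), (W2,J1), (W3,J2), (W4,J3)}
Size: 4

This assigns 4 workers to 4 distinct jobs.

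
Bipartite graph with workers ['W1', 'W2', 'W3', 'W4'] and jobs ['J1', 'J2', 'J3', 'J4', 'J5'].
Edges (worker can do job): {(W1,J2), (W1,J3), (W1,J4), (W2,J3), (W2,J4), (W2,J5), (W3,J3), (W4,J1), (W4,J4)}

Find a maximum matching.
Matching: {(W1,J2), (W2,J5), (W3,J3), (W4,J4)}

Maximum matching (size 4):
  W1 → J2
  W2 → J5
  W3 → J3
  W4 → J4

Each worker is assigned to at most one job, and each job to at most one worker.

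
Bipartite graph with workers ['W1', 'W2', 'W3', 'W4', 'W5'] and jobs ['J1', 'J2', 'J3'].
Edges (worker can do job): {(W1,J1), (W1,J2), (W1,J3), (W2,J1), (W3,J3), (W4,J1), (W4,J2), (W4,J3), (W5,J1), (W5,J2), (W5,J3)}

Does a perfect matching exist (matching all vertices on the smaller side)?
Yes, perfect matching exists (size 3)

Perfect matching: {(W3,J3), (W4,J1), (W5,J2)}
All 3 vertices on the smaller side are matched.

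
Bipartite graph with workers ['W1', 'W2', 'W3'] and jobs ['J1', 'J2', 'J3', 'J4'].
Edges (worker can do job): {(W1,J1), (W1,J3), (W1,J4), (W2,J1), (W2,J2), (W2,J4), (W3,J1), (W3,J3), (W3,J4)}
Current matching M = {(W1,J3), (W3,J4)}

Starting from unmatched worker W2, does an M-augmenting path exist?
Yes: W2 → J4 → W3 → J3 → W1 → J1

An M-augmenting path alternates non-matching / matching edges, starting and ending at unmatched vertices.
Path: W2 → J4 → W3 → J3 → W1 → J1
(J1 is unmatched in M, so the path is augmenting.)
Flipping edges along this path would increase |M| from 2 to 3.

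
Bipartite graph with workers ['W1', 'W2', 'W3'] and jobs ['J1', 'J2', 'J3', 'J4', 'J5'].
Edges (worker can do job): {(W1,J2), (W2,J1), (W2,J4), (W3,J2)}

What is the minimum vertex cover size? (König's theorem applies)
Minimum vertex cover size = 2

By König's theorem: in bipartite graphs,
min vertex cover = max matching = 2

Maximum matching has size 2, so minimum vertex cover also has size 2.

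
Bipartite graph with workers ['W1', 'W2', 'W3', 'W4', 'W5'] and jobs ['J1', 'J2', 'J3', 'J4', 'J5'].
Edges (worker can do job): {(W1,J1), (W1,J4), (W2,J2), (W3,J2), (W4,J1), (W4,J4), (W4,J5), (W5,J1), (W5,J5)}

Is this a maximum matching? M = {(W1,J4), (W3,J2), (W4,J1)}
No, size 3 is not maximum

Proposed matching has size 3.
Maximum matching size for this graph: 4.

This is NOT maximum - can be improved to size 4.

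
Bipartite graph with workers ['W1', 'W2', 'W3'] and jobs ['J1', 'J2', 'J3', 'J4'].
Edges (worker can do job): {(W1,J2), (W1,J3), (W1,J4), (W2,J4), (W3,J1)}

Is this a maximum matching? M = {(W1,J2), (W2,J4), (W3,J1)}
Yes, size 3 is maximum

Proposed matching has size 3.
Maximum matching size for this graph: 3.

This is a maximum matching.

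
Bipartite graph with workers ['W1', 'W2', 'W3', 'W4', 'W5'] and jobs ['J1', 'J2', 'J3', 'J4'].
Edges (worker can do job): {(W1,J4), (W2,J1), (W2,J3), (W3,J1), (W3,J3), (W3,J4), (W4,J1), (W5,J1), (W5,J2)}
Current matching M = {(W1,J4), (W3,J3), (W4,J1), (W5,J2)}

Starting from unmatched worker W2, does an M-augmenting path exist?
No augmenting path from W2

Alternating search from W2 reaches jobs: {J1, J3, J4}.
Every reachable job is already matched in M, and following those matched edges back to workers exposes no further unvisited jobs.
No M-augmenting path from W2 exists.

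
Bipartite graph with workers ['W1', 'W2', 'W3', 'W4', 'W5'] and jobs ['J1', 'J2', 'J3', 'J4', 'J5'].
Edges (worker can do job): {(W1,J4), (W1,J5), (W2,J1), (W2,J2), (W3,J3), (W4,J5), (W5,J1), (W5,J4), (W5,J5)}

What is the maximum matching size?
Maximum matching size = 5

Maximum matching: {(W1,J4), (W2,J2), (W3,J3), (W4,J5), (W5,J1)}
Size: 5

This assigns 5 workers to 5 distinct jobs.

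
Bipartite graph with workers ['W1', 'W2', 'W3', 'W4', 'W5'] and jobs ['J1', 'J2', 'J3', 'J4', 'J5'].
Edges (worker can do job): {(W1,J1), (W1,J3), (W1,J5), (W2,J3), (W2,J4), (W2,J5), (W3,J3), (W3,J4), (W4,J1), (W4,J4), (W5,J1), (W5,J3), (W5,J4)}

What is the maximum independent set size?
Maximum independent set = 6

By König's theorem:
- Min vertex cover = Max matching = 4
- Max independent set = Total vertices - Min vertex cover
- Max independent set = 10 - 4 = 6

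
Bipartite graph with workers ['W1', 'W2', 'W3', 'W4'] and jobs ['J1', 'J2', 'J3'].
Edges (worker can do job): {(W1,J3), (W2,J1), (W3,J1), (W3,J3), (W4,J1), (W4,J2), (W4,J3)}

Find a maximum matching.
Matching: {(W1,J3), (W3,J1), (W4,J2)}

Maximum matching (size 3):
  W1 → J3
  W3 → J1
  W4 → J2

Each worker is assigned to at most one job, and each job to at most one worker.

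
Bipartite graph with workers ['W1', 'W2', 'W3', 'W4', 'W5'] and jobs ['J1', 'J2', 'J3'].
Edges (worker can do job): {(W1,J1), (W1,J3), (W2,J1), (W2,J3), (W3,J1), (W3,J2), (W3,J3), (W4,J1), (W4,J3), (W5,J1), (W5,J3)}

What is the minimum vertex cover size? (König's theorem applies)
Minimum vertex cover size = 3

By König's theorem: in bipartite graphs,
min vertex cover = max matching = 3

Maximum matching has size 3, so minimum vertex cover also has size 3.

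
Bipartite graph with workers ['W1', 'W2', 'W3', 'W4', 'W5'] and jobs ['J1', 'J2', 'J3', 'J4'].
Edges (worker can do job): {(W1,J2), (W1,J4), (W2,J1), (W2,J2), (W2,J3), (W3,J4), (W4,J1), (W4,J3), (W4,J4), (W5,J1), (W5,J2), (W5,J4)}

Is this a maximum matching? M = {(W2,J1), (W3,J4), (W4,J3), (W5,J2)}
Yes, size 4 is maximum

Proposed matching has size 4.
Maximum matching size for this graph: 4.

This is a maximum matching.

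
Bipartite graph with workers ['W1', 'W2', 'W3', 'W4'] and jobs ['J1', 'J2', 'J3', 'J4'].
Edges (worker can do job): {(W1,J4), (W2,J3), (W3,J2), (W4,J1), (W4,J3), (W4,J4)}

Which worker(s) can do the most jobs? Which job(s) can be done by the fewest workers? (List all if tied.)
Most versatile: W4 (3 jobs); Least covered: J1, J2 (1 workers)

Worker degrees (jobs they can do): W1:1, W2:1, W3:1, W4:3
Job degrees (workers who can do it): J1:1, J2:1, J3:2, J4:2

Maximum worker degree is 3, achieved by: W4
Minimum job degree is 1, achieved by: J1, J2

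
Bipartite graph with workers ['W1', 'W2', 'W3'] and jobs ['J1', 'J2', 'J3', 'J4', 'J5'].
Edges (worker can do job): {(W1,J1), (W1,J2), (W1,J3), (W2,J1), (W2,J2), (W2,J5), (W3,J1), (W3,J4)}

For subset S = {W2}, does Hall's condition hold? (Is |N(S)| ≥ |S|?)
Yes: |N(S)| = 3, |S| = 1

Subset S = {W2}
Neighbors N(S) = {J1, J2, J5}

|N(S)| = 3, |S| = 1
Hall's condition: |N(S)| ≥ |S| is satisfied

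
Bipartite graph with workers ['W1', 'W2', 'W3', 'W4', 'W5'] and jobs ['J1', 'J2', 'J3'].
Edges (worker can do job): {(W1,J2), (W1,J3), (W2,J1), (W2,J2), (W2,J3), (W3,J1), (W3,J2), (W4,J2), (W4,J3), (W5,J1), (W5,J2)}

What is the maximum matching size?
Maximum matching size = 3

Maximum matching: {(W3,J1), (W4,J3), (W5,J2)}
Size: 3

This assigns 3 workers to 3 distinct jobs.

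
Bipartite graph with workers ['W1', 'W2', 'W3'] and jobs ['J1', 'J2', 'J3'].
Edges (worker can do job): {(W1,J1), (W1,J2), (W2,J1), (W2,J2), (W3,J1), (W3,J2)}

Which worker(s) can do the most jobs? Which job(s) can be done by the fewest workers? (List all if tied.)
Most versatile: W1, W2, W3 (2 jobs); Least covered: J3 (0 workers)

Worker degrees (jobs they can do): W1:2, W2:2, W3:2
Job degrees (workers who can do it): J1:3, J2:3, J3:0

Maximum worker degree is 2, achieved by: W1, W2, W3
Minimum job degree is 0, achieved by: J3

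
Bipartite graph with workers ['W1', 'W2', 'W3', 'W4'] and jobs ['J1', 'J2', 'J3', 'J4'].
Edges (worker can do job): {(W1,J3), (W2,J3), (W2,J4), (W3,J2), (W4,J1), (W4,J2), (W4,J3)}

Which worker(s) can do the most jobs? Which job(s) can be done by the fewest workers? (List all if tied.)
Most versatile: W4 (3 jobs); Least covered: J1, J4 (1 workers)

Worker degrees (jobs they can do): W1:1, W2:2, W3:1, W4:3
Job degrees (workers who can do it): J1:1, J2:2, J3:3, J4:1

Maximum worker degree is 3, achieved by: W4
Minimum job degree is 1, achieved by: J1, J4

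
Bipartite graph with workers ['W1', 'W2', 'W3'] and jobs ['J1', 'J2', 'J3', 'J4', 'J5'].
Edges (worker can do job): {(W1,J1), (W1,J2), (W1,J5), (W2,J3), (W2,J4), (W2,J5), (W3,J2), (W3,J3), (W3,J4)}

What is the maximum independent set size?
Maximum independent set = 5

By König's theorem:
- Min vertex cover = Max matching = 3
- Max independent set = Total vertices - Min vertex cover
- Max independent set = 8 - 3 = 5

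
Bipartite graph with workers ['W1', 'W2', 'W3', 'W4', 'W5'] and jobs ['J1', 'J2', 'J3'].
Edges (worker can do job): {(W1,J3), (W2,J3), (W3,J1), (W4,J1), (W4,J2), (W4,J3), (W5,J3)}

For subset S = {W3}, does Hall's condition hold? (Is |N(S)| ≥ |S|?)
Yes: |N(S)| = 1, |S| = 1

Subset S = {W3}
Neighbors N(S) = {J1}

|N(S)| = 1, |S| = 1
Hall's condition: |N(S)| ≥ |S| is satisfied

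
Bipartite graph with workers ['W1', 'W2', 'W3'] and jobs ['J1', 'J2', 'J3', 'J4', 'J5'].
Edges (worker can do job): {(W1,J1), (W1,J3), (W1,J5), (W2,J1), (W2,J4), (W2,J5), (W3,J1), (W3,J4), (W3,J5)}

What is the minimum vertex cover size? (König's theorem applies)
Minimum vertex cover size = 3

By König's theorem: in bipartite graphs,
min vertex cover = max matching = 3

Maximum matching has size 3, so minimum vertex cover also has size 3.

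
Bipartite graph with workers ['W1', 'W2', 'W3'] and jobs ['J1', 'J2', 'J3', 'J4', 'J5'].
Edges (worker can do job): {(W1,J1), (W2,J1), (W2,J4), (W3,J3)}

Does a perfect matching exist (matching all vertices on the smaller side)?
Yes, perfect matching exists (size 3)

Perfect matching: {(W1,J1), (W2,J4), (W3,J3)}
All 3 vertices on the smaller side are matched.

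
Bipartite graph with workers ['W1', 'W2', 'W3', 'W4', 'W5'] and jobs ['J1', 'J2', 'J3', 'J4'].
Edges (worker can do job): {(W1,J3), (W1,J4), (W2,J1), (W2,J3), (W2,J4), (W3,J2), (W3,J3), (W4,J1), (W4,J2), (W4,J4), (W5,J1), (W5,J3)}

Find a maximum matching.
Matching: {(W1,J4), (W3,J3), (W4,J2), (W5,J1)}

Maximum matching (size 4):
  W1 → J4
  W3 → J3
  W4 → J2
  W5 → J1

Each worker is assigned to at most one job, and each job to at most one worker.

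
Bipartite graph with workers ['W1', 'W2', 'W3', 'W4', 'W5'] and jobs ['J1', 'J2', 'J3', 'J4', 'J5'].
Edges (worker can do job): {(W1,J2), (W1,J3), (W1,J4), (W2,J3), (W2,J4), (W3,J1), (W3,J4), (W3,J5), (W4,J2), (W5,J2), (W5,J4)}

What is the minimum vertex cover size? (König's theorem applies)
Minimum vertex cover size = 4

By König's theorem: in bipartite graphs,
min vertex cover = max matching = 4

Maximum matching has size 4, so minimum vertex cover also has size 4.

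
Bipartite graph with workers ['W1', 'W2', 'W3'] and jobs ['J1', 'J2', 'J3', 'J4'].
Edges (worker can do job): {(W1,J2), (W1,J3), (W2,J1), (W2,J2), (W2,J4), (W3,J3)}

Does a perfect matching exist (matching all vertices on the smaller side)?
Yes, perfect matching exists (size 3)

Perfect matching: {(W1,J2), (W2,J4), (W3,J3)}
All 3 vertices on the smaller side are matched.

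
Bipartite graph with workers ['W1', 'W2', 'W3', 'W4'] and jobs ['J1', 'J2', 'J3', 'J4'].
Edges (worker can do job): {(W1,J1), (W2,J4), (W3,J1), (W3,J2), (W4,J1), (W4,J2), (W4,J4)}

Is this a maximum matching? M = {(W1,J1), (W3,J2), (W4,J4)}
Yes, size 3 is maximum

Proposed matching has size 3.
Maximum matching size for this graph: 3.

This is a maximum matching.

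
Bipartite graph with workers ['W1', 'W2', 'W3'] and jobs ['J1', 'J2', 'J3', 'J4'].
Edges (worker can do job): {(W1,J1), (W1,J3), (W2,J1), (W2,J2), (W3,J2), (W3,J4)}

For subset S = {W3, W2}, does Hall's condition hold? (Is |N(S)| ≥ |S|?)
Yes: |N(S)| = 3, |S| = 2

Subset S = {W3, W2}
Neighbors N(S) = {J1, J2, J4}

|N(S)| = 3, |S| = 2
Hall's condition: |N(S)| ≥ |S| is satisfied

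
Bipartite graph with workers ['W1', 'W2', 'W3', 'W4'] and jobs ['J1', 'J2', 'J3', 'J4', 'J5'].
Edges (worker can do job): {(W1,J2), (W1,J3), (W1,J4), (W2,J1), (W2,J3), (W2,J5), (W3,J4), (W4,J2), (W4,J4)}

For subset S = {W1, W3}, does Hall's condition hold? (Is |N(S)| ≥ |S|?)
Yes: |N(S)| = 3, |S| = 2

Subset S = {W1, W3}
Neighbors N(S) = {J2, J3, J4}

|N(S)| = 3, |S| = 2
Hall's condition: |N(S)| ≥ |S| is satisfied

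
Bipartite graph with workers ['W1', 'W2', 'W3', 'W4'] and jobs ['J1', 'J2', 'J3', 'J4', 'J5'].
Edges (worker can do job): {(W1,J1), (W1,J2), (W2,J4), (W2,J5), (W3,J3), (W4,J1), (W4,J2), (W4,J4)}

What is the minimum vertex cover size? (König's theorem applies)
Minimum vertex cover size = 4

By König's theorem: in bipartite graphs,
min vertex cover = max matching = 4

Maximum matching has size 4, so minimum vertex cover also has size 4.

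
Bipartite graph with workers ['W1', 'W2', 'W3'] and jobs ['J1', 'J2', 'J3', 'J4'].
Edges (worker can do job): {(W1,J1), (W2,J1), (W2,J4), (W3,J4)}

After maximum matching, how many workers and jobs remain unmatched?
Unmatched: 1 workers, 2 jobs

Maximum matching size: 2
Workers: 3 total, 2 matched, 1 unmatched
Jobs: 4 total, 2 matched, 2 unmatched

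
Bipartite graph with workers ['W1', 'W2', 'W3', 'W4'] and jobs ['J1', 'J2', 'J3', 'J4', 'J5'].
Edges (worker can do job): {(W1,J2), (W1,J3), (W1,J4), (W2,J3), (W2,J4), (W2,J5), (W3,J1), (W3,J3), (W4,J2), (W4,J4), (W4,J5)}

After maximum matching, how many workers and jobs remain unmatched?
Unmatched: 0 workers, 1 jobs

Maximum matching size: 4
Workers: 4 total, 4 matched, 0 unmatched
Jobs: 5 total, 4 matched, 1 unmatched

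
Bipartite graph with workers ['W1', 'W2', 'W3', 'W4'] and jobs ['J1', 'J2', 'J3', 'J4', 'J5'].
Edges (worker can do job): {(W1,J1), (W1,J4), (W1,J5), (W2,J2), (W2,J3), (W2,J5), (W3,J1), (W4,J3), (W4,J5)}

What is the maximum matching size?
Maximum matching size = 4

Maximum matching: {(W1,J4), (W2,J2), (W3,J1), (W4,J3)}
Size: 4

This assigns 4 workers to 4 distinct jobs.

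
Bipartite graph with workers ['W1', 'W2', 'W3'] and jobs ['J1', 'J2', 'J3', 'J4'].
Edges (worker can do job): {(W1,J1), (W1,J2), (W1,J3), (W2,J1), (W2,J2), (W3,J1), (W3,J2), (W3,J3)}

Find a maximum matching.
Matching: {(W1,J1), (W2,J2), (W3,J3)}

Maximum matching (size 3):
  W1 → J1
  W2 → J2
  W3 → J3

Each worker is assigned to at most one job, and each job to at most one worker.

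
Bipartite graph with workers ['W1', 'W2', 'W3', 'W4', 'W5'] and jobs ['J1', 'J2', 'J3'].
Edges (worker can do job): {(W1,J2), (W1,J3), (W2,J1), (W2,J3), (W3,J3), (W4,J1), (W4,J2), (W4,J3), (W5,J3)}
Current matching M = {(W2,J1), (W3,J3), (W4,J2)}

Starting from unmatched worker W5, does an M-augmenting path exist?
No augmenting path from W5

Alternating search from W5 reaches jobs: {J3}.
Every reachable job is already matched in M, and following those matched edges back to workers exposes no further unvisited jobs.
No M-augmenting path from W5 exists.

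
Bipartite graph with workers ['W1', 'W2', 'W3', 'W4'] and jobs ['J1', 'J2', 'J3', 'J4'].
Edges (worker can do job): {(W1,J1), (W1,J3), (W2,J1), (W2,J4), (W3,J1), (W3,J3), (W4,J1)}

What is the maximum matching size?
Maximum matching size = 3

Maximum matching: {(W2,J4), (W3,J3), (W4,J1)}
Size: 3

This assigns 3 workers to 3 distinct jobs.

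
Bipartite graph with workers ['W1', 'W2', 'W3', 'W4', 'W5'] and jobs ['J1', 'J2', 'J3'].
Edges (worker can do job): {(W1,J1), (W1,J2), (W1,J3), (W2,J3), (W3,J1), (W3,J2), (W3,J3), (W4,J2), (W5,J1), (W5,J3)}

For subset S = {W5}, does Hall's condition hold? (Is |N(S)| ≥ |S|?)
Yes: |N(S)| = 2, |S| = 1

Subset S = {W5}
Neighbors N(S) = {J1, J3}

|N(S)| = 2, |S| = 1
Hall's condition: |N(S)| ≥ |S| is satisfied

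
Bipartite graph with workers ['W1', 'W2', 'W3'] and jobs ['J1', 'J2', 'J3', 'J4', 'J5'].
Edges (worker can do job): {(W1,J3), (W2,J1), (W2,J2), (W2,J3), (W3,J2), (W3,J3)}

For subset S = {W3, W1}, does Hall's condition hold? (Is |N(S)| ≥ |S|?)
Yes: |N(S)| = 2, |S| = 2

Subset S = {W3, W1}
Neighbors N(S) = {J2, J3}

|N(S)| = 2, |S| = 2
Hall's condition: |N(S)| ≥ |S| is satisfied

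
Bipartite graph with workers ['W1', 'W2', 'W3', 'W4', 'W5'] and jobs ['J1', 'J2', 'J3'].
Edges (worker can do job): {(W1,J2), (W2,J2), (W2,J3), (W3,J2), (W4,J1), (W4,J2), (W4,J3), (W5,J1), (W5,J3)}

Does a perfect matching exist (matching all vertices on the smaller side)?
Yes, perfect matching exists (size 3)

Perfect matching: {(W3,J2), (W4,J3), (W5,J1)}
All 3 vertices on the smaller side are matched.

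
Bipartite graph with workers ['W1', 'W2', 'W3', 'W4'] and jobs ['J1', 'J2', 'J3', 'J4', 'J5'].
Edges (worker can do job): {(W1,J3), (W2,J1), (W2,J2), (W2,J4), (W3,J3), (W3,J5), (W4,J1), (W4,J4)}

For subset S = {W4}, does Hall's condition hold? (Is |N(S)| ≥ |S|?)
Yes: |N(S)| = 2, |S| = 1

Subset S = {W4}
Neighbors N(S) = {J1, J4}

|N(S)| = 2, |S| = 1
Hall's condition: |N(S)| ≥ |S| is satisfied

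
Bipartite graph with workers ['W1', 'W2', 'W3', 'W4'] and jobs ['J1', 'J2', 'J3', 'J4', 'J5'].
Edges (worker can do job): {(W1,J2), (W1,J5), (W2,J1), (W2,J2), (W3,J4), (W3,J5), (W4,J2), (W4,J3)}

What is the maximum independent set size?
Maximum independent set = 5

By König's theorem:
- Min vertex cover = Max matching = 4
- Max independent set = Total vertices - Min vertex cover
- Max independent set = 9 - 4 = 5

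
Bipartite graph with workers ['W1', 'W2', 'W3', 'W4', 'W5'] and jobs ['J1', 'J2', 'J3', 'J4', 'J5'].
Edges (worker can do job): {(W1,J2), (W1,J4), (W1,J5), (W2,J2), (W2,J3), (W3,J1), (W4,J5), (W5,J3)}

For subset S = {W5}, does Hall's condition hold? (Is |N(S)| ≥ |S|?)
Yes: |N(S)| = 1, |S| = 1

Subset S = {W5}
Neighbors N(S) = {J3}

|N(S)| = 1, |S| = 1
Hall's condition: |N(S)| ≥ |S| is satisfied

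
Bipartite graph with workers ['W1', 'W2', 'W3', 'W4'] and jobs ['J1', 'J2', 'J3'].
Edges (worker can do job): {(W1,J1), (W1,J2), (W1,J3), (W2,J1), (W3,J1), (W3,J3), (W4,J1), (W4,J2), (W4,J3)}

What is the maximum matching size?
Maximum matching size = 3

Maximum matching: {(W1,J2), (W3,J1), (W4,J3)}
Size: 3

This assigns 3 workers to 3 distinct jobs.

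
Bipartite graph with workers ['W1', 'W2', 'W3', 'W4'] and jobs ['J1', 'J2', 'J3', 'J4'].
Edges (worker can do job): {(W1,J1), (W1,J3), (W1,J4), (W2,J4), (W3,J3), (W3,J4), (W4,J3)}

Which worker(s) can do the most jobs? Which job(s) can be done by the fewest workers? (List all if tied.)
Most versatile: W1 (3 jobs); Least covered: J2 (0 workers)

Worker degrees (jobs they can do): W1:3, W2:1, W3:2, W4:1
Job degrees (workers who can do it): J1:1, J2:0, J3:3, J4:3

Maximum worker degree is 3, achieved by: W1
Minimum job degree is 0, achieved by: J2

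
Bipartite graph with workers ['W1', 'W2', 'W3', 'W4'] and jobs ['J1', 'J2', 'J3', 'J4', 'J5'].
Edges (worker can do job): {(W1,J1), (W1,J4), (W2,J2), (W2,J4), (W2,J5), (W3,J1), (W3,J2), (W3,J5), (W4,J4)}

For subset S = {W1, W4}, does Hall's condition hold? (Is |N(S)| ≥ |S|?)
Yes: |N(S)| = 2, |S| = 2

Subset S = {W1, W4}
Neighbors N(S) = {J1, J4}

|N(S)| = 2, |S| = 2
Hall's condition: |N(S)| ≥ |S| is satisfied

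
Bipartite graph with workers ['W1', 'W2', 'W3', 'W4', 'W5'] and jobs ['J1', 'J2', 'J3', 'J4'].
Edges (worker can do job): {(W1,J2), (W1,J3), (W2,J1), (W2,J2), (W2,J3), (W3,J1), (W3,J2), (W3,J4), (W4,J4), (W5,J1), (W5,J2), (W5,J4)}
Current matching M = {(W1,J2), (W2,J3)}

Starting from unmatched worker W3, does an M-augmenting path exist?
Yes: W3 → J1

An M-augmenting path alternates non-matching / matching edges, starting and ending at unmatched vertices.
Path: W3 → J1
(J1 is unmatched in M, so the path is augmenting.)
Flipping edges along this path would increase |M| from 2 to 3.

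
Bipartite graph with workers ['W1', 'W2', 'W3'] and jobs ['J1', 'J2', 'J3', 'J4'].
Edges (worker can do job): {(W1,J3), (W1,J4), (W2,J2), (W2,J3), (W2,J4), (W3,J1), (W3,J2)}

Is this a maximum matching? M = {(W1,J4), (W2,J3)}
No, size 2 is not maximum

Proposed matching has size 2.
Maximum matching size for this graph: 3.

This is NOT maximum - can be improved to size 3.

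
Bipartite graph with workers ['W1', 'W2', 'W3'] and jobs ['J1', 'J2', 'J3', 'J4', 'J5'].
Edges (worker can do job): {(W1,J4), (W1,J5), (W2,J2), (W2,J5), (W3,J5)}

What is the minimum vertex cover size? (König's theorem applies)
Minimum vertex cover size = 3

By König's theorem: in bipartite graphs,
min vertex cover = max matching = 3

Maximum matching has size 3, so minimum vertex cover also has size 3.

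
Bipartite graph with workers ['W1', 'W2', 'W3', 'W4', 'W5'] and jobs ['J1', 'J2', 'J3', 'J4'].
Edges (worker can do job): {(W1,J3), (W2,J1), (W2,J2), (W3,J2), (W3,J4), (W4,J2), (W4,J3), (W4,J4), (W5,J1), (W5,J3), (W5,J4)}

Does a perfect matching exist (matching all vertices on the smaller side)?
Yes, perfect matching exists (size 4)

Perfect matching: {(W2,J1), (W3,J2), (W4,J4), (W5,J3)}
All 4 vertices on the smaller side are matched.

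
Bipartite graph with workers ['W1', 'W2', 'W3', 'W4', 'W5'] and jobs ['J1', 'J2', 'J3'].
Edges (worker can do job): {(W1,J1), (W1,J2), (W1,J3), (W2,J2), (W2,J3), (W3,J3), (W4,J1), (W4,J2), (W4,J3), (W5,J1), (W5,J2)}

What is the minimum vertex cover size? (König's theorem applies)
Minimum vertex cover size = 3

By König's theorem: in bipartite graphs,
min vertex cover = max matching = 3

Maximum matching has size 3, so minimum vertex cover also has size 3.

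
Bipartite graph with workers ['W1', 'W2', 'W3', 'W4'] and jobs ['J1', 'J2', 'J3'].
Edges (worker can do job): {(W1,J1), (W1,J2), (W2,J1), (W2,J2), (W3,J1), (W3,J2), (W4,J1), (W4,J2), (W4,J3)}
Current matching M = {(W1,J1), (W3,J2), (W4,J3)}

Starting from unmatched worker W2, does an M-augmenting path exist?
No augmenting path from W2

Alternating search from W2 reaches jobs: {J1, J2}.
Every reachable job is already matched in M, and following those matched edges back to workers exposes no further unvisited jobs.
No M-augmenting path from W2 exists.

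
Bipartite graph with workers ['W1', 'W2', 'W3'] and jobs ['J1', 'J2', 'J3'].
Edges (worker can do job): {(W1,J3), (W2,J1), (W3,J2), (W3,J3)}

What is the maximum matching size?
Maximum matching size = 3

Maximum matching: {(W1,J3), (W2,J1), (W3,J2)}
Size: 3

This assigns 3 workers to 3 distinct jobs.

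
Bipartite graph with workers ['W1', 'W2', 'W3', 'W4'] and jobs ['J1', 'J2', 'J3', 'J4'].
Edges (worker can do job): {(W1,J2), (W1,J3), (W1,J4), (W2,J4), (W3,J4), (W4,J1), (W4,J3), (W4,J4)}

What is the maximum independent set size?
Maximum independent set = 5

By König's theorem:
- Min vertex cover = Max matching = 3
- Max independent set = Total vertices - Min vertex cover
- Max independent set = 8 - 3 = 5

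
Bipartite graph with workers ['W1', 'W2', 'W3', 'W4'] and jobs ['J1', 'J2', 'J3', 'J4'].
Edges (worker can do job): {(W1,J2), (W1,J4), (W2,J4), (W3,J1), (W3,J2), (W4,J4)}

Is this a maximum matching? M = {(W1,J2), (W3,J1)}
No, size 2 is not maximum

Proposed matching has size 2.
Maximum matching size for this graph: 3.

This is NOT maximum - can be improved to size 3.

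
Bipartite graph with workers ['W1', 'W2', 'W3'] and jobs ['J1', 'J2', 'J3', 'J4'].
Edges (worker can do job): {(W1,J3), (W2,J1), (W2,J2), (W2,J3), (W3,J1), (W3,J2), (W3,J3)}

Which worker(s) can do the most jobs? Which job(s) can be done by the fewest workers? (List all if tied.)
Most versatile: W2, W3 (3 jobs); Least covered: J4 (0 workers)

Worker degrees (jobs they can do): W1:1, W2:3, W3:3
Job degrees (workers who can do it): J1:2, J2:2, J3:3, J4:0

Maximum worker degree is 3, achieved by: W2, W3
Minimum job degree is 0, achieved by: J4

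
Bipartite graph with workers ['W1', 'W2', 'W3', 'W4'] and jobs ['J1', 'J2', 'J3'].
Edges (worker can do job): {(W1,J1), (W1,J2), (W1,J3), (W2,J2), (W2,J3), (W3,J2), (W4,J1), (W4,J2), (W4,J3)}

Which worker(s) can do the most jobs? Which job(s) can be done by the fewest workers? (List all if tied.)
Most versatile: W1, W4 (3 jobs); Least covered: J1 (2 workers)

Worker degrees (jobs they can do): W1:3, W2:2, W3:1, W4:3
Job degrees (workers who can do it): J1:2, J2:4, J3:3

Maximum worker degree is 3, achieved by: W1, W4
Minimum job degree is 2, achieved by: J1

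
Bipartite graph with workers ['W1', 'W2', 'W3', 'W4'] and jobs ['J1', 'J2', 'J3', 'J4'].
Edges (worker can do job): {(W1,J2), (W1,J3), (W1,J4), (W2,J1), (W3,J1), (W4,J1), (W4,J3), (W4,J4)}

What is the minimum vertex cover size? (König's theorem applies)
Minimum vertex cover size = 3

By König's theorem: in bipartite graphs,
min vertex cover = max matching = 3

Maximum matching has size 3, so minimum vertex cover also has size 3.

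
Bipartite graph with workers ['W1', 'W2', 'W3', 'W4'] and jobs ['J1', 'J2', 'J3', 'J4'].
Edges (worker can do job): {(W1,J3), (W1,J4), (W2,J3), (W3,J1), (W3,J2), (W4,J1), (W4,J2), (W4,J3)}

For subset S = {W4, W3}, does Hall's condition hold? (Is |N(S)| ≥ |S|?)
Yes: |N(S)| = 3, |S| = 2

Subset S = {W4, W3}
Neighbors N(S) = {J1, J2, J3}

|N(S)| = 3, |S| = 2
Hall's condition: |N(S)| ≥ |S| is satisfied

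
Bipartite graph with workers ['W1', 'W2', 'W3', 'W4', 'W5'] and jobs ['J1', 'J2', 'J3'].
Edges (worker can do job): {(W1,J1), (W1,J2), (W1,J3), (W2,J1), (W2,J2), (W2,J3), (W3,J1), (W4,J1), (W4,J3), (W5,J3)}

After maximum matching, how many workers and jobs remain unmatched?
Unmatched: 2 workers, 0 jobs

Maximum matching size: 3
Workers: 5 total, 3 matched, 2 unmatched
Jobs: 3 total, 3 matched, 0 unmatched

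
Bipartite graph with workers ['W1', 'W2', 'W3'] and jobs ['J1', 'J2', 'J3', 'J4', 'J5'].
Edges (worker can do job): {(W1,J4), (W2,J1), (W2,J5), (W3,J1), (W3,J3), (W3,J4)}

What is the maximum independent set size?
Maximum independent set = 5

By König's theorem:
- Min vertex cover = Max matching = 3
- Max independent set = Total vertices - Min vertex cover
- Max independent set = 8 - 3 = 5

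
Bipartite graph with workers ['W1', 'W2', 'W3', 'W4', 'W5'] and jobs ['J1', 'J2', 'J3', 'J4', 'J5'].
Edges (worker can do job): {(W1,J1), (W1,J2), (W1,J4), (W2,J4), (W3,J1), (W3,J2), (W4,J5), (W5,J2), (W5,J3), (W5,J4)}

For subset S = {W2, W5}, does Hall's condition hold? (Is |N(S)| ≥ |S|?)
Yes: |N(S)| = 3, |S| = 2

Subset S = {W2, W5}
Neighbors N(S) = {J2, J3, J4}

|N(S)| = 3, |S| = 2
Hall's condition: |N(S)| ≥ |S| is satisfied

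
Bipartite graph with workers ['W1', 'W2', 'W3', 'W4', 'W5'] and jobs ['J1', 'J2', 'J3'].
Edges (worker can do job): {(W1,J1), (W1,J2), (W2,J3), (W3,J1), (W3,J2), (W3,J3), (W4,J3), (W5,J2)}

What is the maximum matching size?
Maximum matching size = 3

Maximum matching: {(W1,J1), (W3,J3), (W5,J2)}
Size: 3

This assigns 3 workers to 3 distinct jobs.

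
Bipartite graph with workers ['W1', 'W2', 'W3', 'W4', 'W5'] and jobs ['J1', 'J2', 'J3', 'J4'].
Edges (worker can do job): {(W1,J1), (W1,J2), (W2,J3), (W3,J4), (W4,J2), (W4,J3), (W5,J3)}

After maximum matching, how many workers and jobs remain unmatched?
Unmatched: 1 workers, 0 jobs

Maximum matching size: 4
Workers: 5 total, 4 matched, 1 unmatched
Jobs: 4 total, 4 matched, 0 unmatched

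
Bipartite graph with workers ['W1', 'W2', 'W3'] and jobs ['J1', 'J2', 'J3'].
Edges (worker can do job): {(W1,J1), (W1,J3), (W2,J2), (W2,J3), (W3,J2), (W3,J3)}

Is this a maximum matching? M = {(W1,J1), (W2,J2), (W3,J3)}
Yes, size 3 is maximum

Proposed matching has size 3.
Maximum matching size for this graph: 3.

This is a maximum matching.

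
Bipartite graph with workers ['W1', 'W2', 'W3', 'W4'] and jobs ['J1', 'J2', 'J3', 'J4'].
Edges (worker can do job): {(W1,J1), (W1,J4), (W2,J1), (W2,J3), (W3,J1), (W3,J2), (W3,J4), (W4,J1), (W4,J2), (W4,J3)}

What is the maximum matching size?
Maximum matching size = 4

Maximum matching: {(W1,J4), (W2,J3), (W3,J2), (W4,J1)}
Size: 4

This assigns 4 workers to 4 distinct jobs.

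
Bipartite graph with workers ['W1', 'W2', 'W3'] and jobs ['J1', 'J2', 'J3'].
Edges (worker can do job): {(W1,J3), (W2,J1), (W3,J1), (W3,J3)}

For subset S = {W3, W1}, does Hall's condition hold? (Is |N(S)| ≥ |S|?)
Yes: |N(S)| = 2, |S| = 2

Subset S = {W3, W1}
Neighbors N(S) = {J1, J3}

|N(S)| = 2, |S| = 2
Hall's condition: |N(S)| ≥ |S| is satisfied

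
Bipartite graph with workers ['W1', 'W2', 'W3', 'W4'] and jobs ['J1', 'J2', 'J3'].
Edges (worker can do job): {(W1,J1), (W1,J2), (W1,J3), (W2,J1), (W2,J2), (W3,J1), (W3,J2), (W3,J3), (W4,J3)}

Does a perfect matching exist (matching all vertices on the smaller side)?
Yes, perfect matching exists (size 3)

Perfect matching: {(W1,J1), (W3,J2), (W4,J3)}
All 3 vertices on the smaller side are matched.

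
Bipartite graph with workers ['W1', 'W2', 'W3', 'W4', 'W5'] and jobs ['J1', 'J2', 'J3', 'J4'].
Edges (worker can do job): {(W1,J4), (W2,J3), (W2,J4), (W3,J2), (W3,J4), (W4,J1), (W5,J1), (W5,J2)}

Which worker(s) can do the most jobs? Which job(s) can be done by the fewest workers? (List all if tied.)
Most versatile: W2, W3, W5 (2 jobs); Least covered: J3 (1 workers)

Worker degrees (jobs they can do): W1:1, W2:2, W3:2, W4:1, W5:2
Job degrees (workers who can do it): J1:2, J2:2, J3:1, J4:3

Maximum worker degree is 2, achieved by: W2, W3, W5
Minimum job degree is 1, achieved by: J3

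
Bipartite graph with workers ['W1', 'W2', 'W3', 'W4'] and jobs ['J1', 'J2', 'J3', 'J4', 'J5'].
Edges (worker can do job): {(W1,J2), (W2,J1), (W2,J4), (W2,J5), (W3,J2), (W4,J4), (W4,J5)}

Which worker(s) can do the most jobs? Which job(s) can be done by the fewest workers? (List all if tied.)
Most versatile: W2 (3 jobs); Least covered: J3 (0 workers)

Worker degrees (jobs they can do): W1:1, W2:3, W3:1, W4:2
Job degrees (workers who can do it): J1:1, J2:2, J3:0, J4:2, J5:2

Maximum worker degree is 3, achieved by: W2
Minimum job degree is 0, achieved by: J3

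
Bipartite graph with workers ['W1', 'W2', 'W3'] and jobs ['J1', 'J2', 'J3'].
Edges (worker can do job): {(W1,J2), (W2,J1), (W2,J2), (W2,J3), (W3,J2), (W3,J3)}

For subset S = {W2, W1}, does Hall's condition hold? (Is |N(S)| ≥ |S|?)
Yes: |N(S)| = 3, |S| = 2

Subset S = {W2, W1}
Neighbors N(S) = {J1, J2, J3}

|N(S)| = 3, |S| = 2
Hall's condition: |N(S)| ≥ |S| is satisfied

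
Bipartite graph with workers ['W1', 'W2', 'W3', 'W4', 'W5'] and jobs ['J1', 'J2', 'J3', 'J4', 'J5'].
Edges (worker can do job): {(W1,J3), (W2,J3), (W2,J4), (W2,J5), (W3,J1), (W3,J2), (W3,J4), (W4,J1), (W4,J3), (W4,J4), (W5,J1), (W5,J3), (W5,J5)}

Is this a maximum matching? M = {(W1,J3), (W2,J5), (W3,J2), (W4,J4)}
No, size 4 is not maximum

Proposed matching has size 4.
Maximum matching size for this graph: 5.

This is NOT maximum - can be improved to size 5.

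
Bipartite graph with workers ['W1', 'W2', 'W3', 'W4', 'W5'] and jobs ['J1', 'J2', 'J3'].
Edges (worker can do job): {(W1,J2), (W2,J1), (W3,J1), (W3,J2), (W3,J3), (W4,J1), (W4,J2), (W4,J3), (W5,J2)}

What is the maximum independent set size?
Maximum independent set = 5

By König's theorem:
- Min vertex cover = Max matching = 3
- Max independent set = Total vertices - Min vertex cover
- Max independent set = 8 - 3 = 5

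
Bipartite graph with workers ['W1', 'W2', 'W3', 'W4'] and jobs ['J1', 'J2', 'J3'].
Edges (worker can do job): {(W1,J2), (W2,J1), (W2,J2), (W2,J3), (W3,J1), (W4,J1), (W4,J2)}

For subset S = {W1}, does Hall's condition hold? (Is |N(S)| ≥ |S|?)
Yes: |N(S)| = 1, |S| = 1

Subset S = {W1}
Neighbors N(S) = {J2}

|N(S)| = 1, |S| = 1
Hall's condition: |N(S)| ≥ |S| is satisfied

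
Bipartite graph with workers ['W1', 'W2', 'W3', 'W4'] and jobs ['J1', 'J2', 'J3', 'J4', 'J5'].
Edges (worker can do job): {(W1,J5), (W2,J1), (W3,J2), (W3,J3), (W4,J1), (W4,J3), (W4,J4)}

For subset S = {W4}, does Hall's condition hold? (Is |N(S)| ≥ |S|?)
Yes: |N(S)| = 3, |S| = 1

Subset S = {W4}
Neighbors N(S) = {J1, J3, J4}

|N(S)| = 3, |S| = 1
Hall's condition: |N(S)| ≥ |S| is satisfied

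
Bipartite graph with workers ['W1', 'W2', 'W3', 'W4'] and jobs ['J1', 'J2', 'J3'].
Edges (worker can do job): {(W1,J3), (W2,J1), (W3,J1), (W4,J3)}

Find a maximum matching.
Matching: {(W3,J1), (W4,J3)}

Maximum matching (size 2):
  W3 → J1
  W4 → J3

Each worker is assigned to at most one job, and each job to at most one worker.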